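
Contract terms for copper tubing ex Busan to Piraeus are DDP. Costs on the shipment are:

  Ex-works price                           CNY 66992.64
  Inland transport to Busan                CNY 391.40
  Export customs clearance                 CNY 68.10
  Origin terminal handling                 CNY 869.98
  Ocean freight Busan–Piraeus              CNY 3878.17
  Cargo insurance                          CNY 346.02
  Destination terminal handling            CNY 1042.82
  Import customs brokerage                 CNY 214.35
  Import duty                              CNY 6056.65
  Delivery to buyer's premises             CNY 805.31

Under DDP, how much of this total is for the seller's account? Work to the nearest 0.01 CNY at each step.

DDP: the seller bears all costs including import duty.
Seller's account: goods 66992.64 + inland to port 391.40 + export clearance 68.10 + origin terminal 869.98 + freight 3878.17 + insurance 346.02 + destination terminal 1042.82 + brokerage 214.35 + duty 6056.65 + delivery 805.31 = 80665.44
Buyer's account: 0.00

Seller's account: CNY 80665.44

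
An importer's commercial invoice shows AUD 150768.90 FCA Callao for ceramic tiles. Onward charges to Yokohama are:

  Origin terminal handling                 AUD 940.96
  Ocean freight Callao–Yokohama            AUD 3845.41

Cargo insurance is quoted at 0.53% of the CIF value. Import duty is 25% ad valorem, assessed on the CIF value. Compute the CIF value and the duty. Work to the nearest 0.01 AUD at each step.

CIF value: AUD 156384.11; import duty: AUD 39096.03

Let C be the CIF value. C = FCA price + pre-shipment costs + freight + 0.53% × C
C − 0.53% × C = 150768.90 + 940.96 + 3845.41
0.9947 × C = 155555.27
C = 155555.27 / 0.9947 = 156384.11
Insurance premium = 0.53% × 156384.11 = 828.84
Import duty = 156384.11 × 25% = 39096.03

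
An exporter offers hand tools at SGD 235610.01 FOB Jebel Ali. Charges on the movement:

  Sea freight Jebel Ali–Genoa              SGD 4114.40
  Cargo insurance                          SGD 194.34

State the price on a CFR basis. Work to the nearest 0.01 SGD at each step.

Not relevant to the conversion: insurance — on the buyer under both terms; not part of either seller's price.
From FOB to CFR, the seller additionally bears: freight.
CFR price = 235610.01 + 4114.40 = 239724.41

CFR price: SGD 239724.41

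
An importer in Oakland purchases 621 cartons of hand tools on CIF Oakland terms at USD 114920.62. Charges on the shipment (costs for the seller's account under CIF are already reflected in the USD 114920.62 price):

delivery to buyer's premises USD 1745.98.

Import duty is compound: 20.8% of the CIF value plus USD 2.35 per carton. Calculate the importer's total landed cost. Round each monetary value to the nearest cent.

Total landed cost: USD 142029.44

CIF: the seller pays costs through ocean freight and marine insurance to the destination port.
The CIF price already equals the CIF value: 114920.62
Ad valorem component: 114920.62 × 20.8% = 23903.49
Specific component: 621 × 2.35 = 1459.35
Import duty = 23903.49 + 1459.35 = 25362.84
Buyer bears: delivery 1745.98 + duty 25362.84 = 27108.82
Landed cost = invoice 114920.62 + 27108.82 = 142029.44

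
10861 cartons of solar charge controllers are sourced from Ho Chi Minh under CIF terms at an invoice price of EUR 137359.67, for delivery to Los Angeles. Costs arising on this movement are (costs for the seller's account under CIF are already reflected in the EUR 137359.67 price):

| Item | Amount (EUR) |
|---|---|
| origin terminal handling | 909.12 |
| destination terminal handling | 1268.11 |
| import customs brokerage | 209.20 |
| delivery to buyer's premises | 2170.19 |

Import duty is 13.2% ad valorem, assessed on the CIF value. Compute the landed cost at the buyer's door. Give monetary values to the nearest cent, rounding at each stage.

Total landed cost: EUR 159138.65

CIF: the seller pays costs through ocean freight and marine insurance to the destination port.
Already in the invoice (seller's account under CIF): origin terminal — exclude.
The CIF price already equals the CIF value: 137359.67
Import duty = 137359.67 × 13.2% = 18131.48
Buyer bears: destination terminal 1268.11 + brokerage 209.20 + delivery 2170.19 + duty 18131.48 = 21778.98
Landed cost = invoice 137359.67 + 21778.98 = 159138.65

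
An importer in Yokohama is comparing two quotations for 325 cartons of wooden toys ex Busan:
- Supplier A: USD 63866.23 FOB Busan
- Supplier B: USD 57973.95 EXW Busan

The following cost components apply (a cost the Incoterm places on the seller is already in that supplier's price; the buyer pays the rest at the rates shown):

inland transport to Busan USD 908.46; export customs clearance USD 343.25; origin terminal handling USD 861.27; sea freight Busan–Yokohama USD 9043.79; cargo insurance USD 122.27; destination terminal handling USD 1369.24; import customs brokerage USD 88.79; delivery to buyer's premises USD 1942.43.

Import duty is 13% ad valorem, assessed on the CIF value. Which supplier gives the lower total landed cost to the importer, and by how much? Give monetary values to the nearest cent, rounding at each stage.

Supplier B is cheaper by USD 4270.61

Supplier A (FOB):
CIF value = FOB price + freight + insurance = 63866.23 + 9043.79 + 122.27 = 73032.29
Import duty = 73032.29 × 13% = 9494.20
Buyer bears (A): 9043.79 + 122.27 + 1369.24 + 88.79 + 1942.43 = 12566.52
Landed cost (A) = invoice 63866.23 + 12566.52 + duty 9494.20 = 85926.95
Supplier B (EXW):
CIF value = EXW price + inland to port + export clearance + origin terminal + freight + insurance = 57973.95 + 908.46 + 343.25 + 861.27 + 9043.79 + 122.27 = 69252.99
Import duty = 69252.99 × 13% = 9002.89
Buyer bears (B): 908.46 + 343.25 + 861.27 + 9043.79 + 122.27 + 1369.24 + 88.79 + 1942.43 = 14679.50
Landed cost (B) = invoice 57973.95 + 14679.50 + duty 9002.89 = 81656.34
Difference = |85926.95 − 81656.34| = 4270.61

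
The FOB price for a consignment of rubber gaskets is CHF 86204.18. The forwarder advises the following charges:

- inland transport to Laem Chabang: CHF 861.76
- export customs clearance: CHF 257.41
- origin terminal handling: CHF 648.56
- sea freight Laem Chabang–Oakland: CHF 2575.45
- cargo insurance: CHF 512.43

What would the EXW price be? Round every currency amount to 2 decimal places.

EXW price: CHF 84436.45

Not relevant to the conversion: freight, insurance — on the buyer under both terms; not part of either seller's price.
From FOB to EXW, the seller no longer bears: inland to port, export clearance, origin terminal.
EXW price = 86204.18 − 861.76 − 257.41 − 648.56 = 84436.45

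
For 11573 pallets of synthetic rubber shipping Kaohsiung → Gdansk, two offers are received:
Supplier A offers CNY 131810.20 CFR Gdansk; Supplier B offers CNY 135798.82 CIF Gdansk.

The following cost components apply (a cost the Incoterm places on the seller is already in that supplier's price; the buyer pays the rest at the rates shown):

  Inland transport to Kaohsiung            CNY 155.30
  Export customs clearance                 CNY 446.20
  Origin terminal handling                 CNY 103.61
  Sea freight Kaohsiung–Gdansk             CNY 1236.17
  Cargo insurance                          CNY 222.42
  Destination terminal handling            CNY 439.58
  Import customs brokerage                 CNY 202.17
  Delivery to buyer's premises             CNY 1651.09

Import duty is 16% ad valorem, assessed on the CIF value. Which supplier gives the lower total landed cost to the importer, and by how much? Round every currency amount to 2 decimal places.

Supplier A (CFR):
CIF value = CFR price + insurance = 131810.20 + 222.42 = 132032.62
Import duty = 132032.62 × 16% = 21125.22
Buyer bears (A): 222.42 + 439.58 + 202.17 + 1651.09 = 2515.26
Landed cost (A) = invoice 131810.20 + 2515.26 + duty 21125.22 = 155450.68
Supplier B (CIF):
The CIF price already equals the CIF value: 135798.82
Import duty = 135798.82 × 16% = 21727.81
Buyer bears (B): 439.58 + 202.17 + 1651.09 = 2292.84
Landed cost (B) = invoice 135798.82 + 2292.84 + duty 21727.81 = 159819.47
Difference = |155450.68 − 159819.47| = 4368.79

Supplier A is cheaper by CNY 4368.79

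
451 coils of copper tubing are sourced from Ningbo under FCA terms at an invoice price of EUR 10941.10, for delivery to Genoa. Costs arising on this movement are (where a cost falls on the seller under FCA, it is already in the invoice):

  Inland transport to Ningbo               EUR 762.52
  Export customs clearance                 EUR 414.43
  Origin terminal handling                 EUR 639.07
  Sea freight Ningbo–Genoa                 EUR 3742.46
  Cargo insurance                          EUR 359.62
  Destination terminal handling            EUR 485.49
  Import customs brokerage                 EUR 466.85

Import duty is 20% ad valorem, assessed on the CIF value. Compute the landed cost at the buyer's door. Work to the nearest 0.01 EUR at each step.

Total landed cost: EUR 19771.04

FCA: the seller delivers export-cleared goods to the carrier; the buyer bears costs from that point.
Already in the invoice (seller's account under FCA): inland to port, export clearance — exclude.
CIF value = FCA price + origin terminal + freight + insurance = 10941.10 + 639.07 + 3742.46 + 359.62 = 15682.25
Import duty = 15682.25 × 20% = 3136.45
Buyer bears: origin terminal 639.07 + freight 3742.46 + insurance 359.62 + destination terminal 485.49 + brokerage 466.85 + duty 3136.45 = 8829.94
Landed cost = invoice 10941.10 + 8829.94 = 19771.04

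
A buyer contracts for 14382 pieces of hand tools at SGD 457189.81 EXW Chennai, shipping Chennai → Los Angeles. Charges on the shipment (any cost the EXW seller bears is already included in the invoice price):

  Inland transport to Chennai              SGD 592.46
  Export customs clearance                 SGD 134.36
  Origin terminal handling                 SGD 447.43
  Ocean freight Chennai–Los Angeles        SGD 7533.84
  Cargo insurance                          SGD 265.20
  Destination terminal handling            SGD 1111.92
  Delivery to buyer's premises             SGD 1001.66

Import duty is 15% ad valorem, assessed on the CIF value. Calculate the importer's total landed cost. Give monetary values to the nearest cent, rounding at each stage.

EXW: the seller makes goods available at their premises; the buyer bears all onward costs.
CIF value = EXW price + inland to port + export clearance + origin terminal + freight + insurance = 457189.81 + 592.46 + 134.36 + 447.43 + 7533.84 + 265.20 = 466163.10
Import duty = 466163.10 × 15% = 69924.47
Buyer bears: inland to port 592.46 + export clearance 134.36 + origin terminal 447.43 + freight 7533.84 + insurance 265.20 + destination terminal 1111.92 + delivery 1001.66 + duty 69924.47 = 81011.34
Landed cost = invoice 457189.81 + 81011.34 = 538201.15

Total landed cost: SGD 538201.15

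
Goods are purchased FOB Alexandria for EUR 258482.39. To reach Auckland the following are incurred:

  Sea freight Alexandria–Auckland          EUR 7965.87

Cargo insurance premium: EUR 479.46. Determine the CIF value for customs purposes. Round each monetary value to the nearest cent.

CIF value: EUR 266927.72

CIF = FOB price + freight + insurance
CIF = 258482.39 + 7965.87 + 479.46 = 266927.72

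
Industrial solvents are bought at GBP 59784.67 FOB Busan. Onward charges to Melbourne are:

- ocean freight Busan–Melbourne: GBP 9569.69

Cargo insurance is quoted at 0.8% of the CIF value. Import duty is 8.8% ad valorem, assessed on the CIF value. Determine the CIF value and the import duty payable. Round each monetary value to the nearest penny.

Let C be the CIF value. C = FOB price + freight + 0.8% × C
C − 0.8% × C = 59784.67 + 9569.69
0.992 × C = 69354.36
C = 69354.36 / 0.992 = 69913.67
Insurance premium = 0.8% × 69913.67 = 559.31
Import duty = 69913.67 × 8.8% = 6152.40

CIF value: GBP 69913.67; import duty: GBP 6152.40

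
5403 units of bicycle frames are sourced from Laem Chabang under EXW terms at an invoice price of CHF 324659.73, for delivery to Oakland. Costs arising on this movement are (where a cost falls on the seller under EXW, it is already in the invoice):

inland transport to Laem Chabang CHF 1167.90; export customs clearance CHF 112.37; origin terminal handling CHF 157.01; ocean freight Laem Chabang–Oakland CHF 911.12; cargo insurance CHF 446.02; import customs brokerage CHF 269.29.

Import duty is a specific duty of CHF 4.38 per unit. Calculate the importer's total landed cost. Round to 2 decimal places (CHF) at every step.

Total landed cost: CHF 351388.58

EXW: the seller makes goods available at their premises; the buyer bears all onward costs.
CIF value = EXW price + inland to port + export clearance + origin terminal + freight + insurance = 324659.73 + 1167.90 + 112.37 + 157.01 + 911.12 + 446.02 = 327454.15
Import duty = 5403 × 4.38 = 23665.14
Buyer bears: inland to port 1167.90 + export clearance 112.37 + origin terminal 157.01 + freight 911.12 + insurance 446.02 + brokerage 269.29 + duty 23665.14 = 26728.85
Landed cost = invoice 324659.73 + 26728.85 = 351388.58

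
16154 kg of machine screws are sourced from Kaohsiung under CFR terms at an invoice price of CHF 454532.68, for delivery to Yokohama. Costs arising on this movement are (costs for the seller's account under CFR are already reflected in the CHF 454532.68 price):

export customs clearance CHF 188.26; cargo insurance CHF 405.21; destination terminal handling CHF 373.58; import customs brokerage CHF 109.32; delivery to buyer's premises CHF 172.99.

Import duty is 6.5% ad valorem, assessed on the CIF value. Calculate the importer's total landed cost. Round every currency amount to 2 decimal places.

Total landed cost: CHF 485164.74

CFR: the seller pays costs through ocean freight to the destination port, but not insurance.
Already in the invoice (seller's account under CFR): export clearance — exclude.
CIF value = CFR price + insurance = 454532.68 + 405.21 = 454937.89
Import duty = 454937.89 × 6.5% = 29570.96
Buyer bears: insurance 405.21 + destination terminal 373.58 + brokerage 109.32 + delivery 172.99 + duty 29570.96 = 30632.06
Landed cost = invoice 454532.68 + 30632.06 = 485164.74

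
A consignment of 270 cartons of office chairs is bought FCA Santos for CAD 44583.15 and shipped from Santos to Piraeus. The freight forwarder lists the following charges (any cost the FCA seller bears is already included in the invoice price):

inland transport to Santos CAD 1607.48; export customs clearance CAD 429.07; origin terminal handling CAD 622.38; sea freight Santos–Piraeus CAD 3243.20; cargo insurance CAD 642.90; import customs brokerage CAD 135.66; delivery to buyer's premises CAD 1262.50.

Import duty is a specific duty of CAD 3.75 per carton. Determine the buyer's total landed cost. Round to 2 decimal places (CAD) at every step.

FCA: the seller delivers export-cleared goods to the carrier; the buyer bears costs from that point.
Already in the invoice (seller's account under FCA): inland to port, export clearance — exclude.
CIF value = FCA price + origin terminal + freight + insurance = 44583.15 + 622.38 + 3243.20 + 642.90 = 49091.63
Import duty = 270 × 3.75 = 1012.50
Buyer bears: origin terminal 622.38 + freight 3243.20 + insurance 642.90 + brokerage 135.66 + delivery 1262.50 + duty 1012.50 = 6919.14
Landed cost = invoice 44583.15 + 6919.14 = 51502.29

Total landed cost: CAD 51502.29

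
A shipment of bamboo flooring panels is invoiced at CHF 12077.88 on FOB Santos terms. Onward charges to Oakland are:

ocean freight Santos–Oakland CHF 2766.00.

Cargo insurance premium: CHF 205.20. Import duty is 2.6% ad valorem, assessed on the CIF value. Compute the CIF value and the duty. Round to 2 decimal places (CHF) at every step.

CIF value: CHF 15049.08; import duty: CHF 391.28

CIF = FOB price + freight + insurance
CIF = 12077.88 + 2766.00 + 205.20 = 15049.08
Import duty = 15049.08 × 2.6% = 391.28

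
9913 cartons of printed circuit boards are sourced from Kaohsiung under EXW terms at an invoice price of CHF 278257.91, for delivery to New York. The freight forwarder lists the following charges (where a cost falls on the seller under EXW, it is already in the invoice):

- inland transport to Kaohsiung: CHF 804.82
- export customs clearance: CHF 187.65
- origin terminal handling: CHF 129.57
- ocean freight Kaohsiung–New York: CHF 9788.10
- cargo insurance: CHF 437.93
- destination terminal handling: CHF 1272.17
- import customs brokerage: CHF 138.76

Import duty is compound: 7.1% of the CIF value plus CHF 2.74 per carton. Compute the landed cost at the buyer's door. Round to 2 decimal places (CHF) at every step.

EXW: the seller makes goods available at their premises; the buyer bears all onward costs.
CIF value = EXW price + inland to port + export clearance + origin terminal + freight + insurance = 278257.91 + 804.82 + 187.65 + 129.57 + 9788.10 + 437.93 = 289605.98
Ad valorem component: 289605.98 × 7.1% = 20562.02
Specific component: 9913 × 2.74 = 27161.62
Import duty = 20562.02 + 27161.62 = 47723.64
Buyer bears: inland to port 804.82 + export clearance 187.65 + origin terminal 129.57 + freight 9788.10 + insurance 437.93 + destination terminal 1272.17 + brokerage 138.76 + duty 47723.64 = 60482.64
Landed cost = invoice 278257.91 + 60482.64 = 338740.55

Total landed cost: CHF 338740.55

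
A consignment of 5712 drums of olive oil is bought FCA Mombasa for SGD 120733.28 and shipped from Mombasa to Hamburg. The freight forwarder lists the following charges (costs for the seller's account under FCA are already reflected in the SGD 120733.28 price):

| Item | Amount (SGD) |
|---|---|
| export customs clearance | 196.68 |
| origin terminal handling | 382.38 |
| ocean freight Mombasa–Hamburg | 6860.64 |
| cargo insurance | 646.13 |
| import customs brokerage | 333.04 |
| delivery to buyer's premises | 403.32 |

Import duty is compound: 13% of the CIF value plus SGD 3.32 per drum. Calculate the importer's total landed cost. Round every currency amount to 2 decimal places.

Total landed cost: SGD 165043.55

FCA: the seller delivers export-cleared goods to the carrier; the buyer bears costs from that point.
Already in the invoice (seller's account under FCA): export clearance — exclude.
CIF value = FCA price + origin terminal + freight + insurance = 120733.28 + 382.38 + 6860.64 + 646.13 = 128622.43
Ad valorem component: 128622.43 × 13% = 16720.92
Specific component: 5712 × 3.32 = 18963.84
Import duty = 16720.92 + 18963.84 = 35684.76
Buyer bears: origin terminal 382.38 + freight 6860.64 + insurance 646.13 + brokerage 333.04 + delivery 403.32 + duty 35684.76 = 44310.27
Landed cost = invoice 120733.28 + 44310.27 = 165043.55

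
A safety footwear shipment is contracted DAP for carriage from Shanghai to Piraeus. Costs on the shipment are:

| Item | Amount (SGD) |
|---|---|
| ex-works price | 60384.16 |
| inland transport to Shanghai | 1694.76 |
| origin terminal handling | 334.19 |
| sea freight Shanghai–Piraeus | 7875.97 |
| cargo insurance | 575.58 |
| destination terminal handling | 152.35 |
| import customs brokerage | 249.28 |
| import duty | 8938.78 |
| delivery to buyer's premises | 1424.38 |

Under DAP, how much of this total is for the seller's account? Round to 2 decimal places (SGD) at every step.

DAP: the seller bears all costs to the named destination except import duty and clearance.
Seller's account: goods 60384.16 + inland to port 1694.76 + origin terminal 334.19 + freight 7875.97 + insurance 575.58 + destination terminal 152.35 + delivery 1424.38 = 72441.39
Buyer's account: brokerage 249.28 + duty 8938.78 = 9188.06

Seller's account: SGD 72441.39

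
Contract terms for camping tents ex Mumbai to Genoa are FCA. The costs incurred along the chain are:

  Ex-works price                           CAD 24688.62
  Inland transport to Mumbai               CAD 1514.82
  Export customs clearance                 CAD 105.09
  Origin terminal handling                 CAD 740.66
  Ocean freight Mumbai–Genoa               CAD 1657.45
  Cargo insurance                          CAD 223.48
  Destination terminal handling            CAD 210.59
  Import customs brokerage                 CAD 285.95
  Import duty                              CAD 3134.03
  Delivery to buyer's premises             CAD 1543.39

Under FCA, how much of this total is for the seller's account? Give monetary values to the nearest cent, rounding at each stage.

Seller's account: CAD 26308.53

FCA: the seller delivers export-cleared goods to the carrier; the buyer bears costs from that point.
Seller's account: goods 24688.62 + inland to port 1514.82 + export clearance 105.09 = 26308.53
Buyer's account: origin terminal 740.66 + freight 1657.45 + insurance 223.48 + destination terminal 210.59 + brokerage 285.95 + duty 3134.03 + delivery 1543.39 = 7795.55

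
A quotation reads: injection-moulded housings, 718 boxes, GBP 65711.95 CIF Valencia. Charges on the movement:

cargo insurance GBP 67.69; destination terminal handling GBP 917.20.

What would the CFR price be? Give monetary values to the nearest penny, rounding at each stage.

Not relevant to the conversion: destination terminal — on the buyer under both terms; not part of either seller's price.
From CIF to CFR, the seller no longer bears: insurance.
CFR price = 65711.95 − 67.69 = 65644.26

CFR price: GBP 65644.26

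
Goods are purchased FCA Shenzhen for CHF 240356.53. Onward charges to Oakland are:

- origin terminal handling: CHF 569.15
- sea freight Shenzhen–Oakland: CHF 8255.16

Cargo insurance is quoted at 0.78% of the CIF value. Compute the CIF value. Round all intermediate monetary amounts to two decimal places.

Let C be the CIF value. C = FCA price + pre-shipment costs + freight + 0.78% × C
C − 0.78% × C = 240356.53 + 569.15 + 8255.16
0.9922 × C = 249180.84
C = 249180.84 / 0.9922 = 251139.73
Insurance premium = 0.78% × 251139.73 = 1958.89

CIF value: CHF 251139.73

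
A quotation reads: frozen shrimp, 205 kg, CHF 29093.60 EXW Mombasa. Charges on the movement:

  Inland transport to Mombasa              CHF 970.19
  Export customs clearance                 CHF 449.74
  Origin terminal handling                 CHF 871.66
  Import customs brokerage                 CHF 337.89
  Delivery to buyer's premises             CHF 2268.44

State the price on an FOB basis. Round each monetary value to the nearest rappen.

FOB price: CHF 31385.19

Not relevant to the conversion: brokerage, delivery — on the buyer under both terms; not part of either seller's price.
From EXW to FOB, the seller additionally bears: inland to port, export clearance, origin terminal.
FOB price = 29093.60 + 970.19 + 449.74 + 871.66 = 31385.19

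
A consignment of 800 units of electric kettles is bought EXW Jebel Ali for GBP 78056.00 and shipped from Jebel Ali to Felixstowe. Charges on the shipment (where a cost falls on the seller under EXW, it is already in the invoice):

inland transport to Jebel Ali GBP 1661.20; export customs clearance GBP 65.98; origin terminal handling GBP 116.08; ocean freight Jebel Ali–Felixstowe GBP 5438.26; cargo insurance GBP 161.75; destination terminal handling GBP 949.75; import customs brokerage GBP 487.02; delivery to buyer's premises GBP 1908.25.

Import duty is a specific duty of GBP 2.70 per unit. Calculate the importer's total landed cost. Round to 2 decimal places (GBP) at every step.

Total landed cost: GBP 91004.29

EXW: the seller makes goods available at their premises; the buyer bears all onward costs.
CIF value = EXW price + inland to port + export clearance + origin terminal + freight + insurance = 78056.00 + 1661.20 + 65.98 + 116.08 + 5438.26 + 161.75 = 85499.27
Import duty = 800 × 2.70 = 2160.00
Buyer bears: inland to port 1661.20 + export clearance 65.98 + origin terminal 116.08 + freight 5438.26 + insurance 161.75 + destination terminal 949.75 + brokerage 487.02 + delivery 1908.25 + duty 2160.00 = 12948.29
Landed cost = invoice 78056.00 + 12948.29 = 91004.29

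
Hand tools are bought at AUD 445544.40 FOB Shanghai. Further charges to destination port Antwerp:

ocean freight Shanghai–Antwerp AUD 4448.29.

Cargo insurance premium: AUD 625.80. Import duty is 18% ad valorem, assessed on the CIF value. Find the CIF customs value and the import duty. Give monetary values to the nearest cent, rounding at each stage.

CIF value: AUD 450618.49; import duty: AUD 81111.33

CIF = FOB price + freight + insurance
CIF = 445544.40 + 4448.29 + 625.80 = 450618.49
Import duty = 450618.49 × 18% = 81111.33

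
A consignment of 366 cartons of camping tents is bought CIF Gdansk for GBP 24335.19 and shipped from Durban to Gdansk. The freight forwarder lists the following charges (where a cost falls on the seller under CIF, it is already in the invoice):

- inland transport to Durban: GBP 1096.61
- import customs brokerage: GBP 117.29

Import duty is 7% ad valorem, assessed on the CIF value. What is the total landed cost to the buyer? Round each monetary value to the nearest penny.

CIF: the seller pays costs through ocean freight and marine insurance to the destination port.
Already in the invoice (seller's account under CIF): inland to port — exclude.
The CIF price already equals the CIF value: 24335.19
Import duty = 24335.19 × 7% = 1703.46
Buyer bears: brokerage 117.29 + duty 1703.46 = 1820.75
Landed cost = invoice 24335.19 + 1820.75 = 26155.94

Total landed cost: GBP 26155.94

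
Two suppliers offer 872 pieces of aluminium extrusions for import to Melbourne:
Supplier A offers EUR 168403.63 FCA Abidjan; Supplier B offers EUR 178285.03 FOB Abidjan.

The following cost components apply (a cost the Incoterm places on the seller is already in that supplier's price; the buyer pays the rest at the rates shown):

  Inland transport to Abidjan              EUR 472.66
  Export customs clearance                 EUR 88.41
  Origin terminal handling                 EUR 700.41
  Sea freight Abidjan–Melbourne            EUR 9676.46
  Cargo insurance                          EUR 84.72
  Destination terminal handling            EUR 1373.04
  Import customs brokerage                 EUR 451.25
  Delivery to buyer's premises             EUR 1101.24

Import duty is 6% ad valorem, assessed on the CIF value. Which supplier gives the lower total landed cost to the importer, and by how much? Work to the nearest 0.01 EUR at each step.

Supplier A is cheaper by EUR 9731.85

Supplier A (FCA):
CIF value = FCA price + origin terminal + freight + insurance = 168403.63 + 700.41 + 9676.46 + 84.72 = 178865.22
Import duty = 178865.22 × 6% = 10731.91
Buyer bears (A): 700.41 + 9676.46 + 84.72 + 1373.04 + 451.25 + 1101.24 = 13387.12
Landed cost (A) = invoice 168403.63 + 13387.12 + duty 10731.91 = 192522.66
Supplier B (FOB):
CIF value = FOB price + freight + insurance = 178285.03 + 9676.46 + 84.72 = 188046.21
Import duty = 188046.21 × 6% = 11282.77
Buyer bears (B): 9676.46 + 84.72 + 1373.04 + 451.25 + 1101.24 = 12686.71
Landed cost (B) = invoice 178285.03 + 12686.71 + duty 11282.77 = 202254.51
Difference = |192522.66 − 202254.51| = 9731.85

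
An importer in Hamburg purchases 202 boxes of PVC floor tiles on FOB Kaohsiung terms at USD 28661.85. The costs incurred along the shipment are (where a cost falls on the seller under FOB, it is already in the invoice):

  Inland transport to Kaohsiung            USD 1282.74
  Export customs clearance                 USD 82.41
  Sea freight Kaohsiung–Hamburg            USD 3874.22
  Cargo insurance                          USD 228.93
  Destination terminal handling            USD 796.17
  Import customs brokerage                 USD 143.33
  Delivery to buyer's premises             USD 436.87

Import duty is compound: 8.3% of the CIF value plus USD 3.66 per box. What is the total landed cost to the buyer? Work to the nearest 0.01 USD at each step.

Total landed cost: USD 37600.19

FOB: the seller bears costs until goods are on board at the origin port; the buyer bears freight, insurance and all costs thereafter.
Already in the invoice (seller's account under FOB): inland to port, export clearance — exclude.
CIF value = FOB price + freight + insurance = 28661.85 + 3874.22 + 228.93 = 32765.00
Ad valorem component: 32765.00 × 8.3% = 2719.50
Specific component: 202 × 3.66 = 739.32
Import duty = 2719.50 + 739.32 = 3458.82
Buyer bears: freight 3874.22 + insurance 228.93 + destination terminal 796.17 + brokerage 143.33 + delivery 436.87 + duty 3458.82 = 8938.34
Landed cost = invoice 28661.85 + 8938.34 = 37600.19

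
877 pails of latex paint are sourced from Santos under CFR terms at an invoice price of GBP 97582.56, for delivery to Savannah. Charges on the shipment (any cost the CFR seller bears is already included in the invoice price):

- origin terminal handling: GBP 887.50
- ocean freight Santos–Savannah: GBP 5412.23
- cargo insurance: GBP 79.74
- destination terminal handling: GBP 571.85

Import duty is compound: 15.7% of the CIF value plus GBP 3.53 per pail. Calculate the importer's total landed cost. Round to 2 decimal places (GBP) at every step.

CFR: the seller pays costs through ocean freight to the destination port, but not insurance.
Already in the invoice (seller's account under CFR): origin terminal, freight — exclude.
CIF value = CFR price + insurance = 97582.56 + 79.74 = 97662.30
Ad valorem component: 97662.30 × 15.7% = 15332.98
Specific component: 877 × 3.53 = 3095.81
Import duty = 15332.98 + 3095.81 = 18428.79
Buyer bears: insurance 79.74 + destination terminal 571.85 + duty 18428.79 = 19080.38
Landed cost = invoice 97582.56 + 19080.38 = 116662.94

Total landed cost: GBP 116662.94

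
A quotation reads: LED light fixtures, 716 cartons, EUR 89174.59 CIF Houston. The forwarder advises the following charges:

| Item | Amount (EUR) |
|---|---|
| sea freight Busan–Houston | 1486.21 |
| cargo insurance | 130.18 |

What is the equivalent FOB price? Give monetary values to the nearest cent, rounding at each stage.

FOB price: EUR 87558.20

From CIF to FOB, the seller no longer bears: freight, insurance.
FOB price = 89174.59 − 1486.21 − 130.18 = 87558.20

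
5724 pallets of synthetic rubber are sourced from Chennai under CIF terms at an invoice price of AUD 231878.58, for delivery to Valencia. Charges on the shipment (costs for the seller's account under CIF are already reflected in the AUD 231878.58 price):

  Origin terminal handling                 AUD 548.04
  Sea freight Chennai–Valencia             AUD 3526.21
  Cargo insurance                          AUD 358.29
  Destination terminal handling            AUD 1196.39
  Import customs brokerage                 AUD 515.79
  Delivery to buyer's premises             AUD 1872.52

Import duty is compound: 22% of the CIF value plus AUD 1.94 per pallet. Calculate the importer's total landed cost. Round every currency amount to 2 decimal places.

CIF: the seller pays costs through ocean freight and marine insurance to the destination port.
Already in the invoice (seller's account under CIF): origin terminal, freight, insurance — exclude.
The CIF price already equals the CIF value: 231878.58
Ad valorem component: 231878.58 × 22% = 51013.29
Specific component: 5724 × 1.94 = 11104.56
Import duty = 51013.29 + 11104.56 = 62117.85
Buyer bears: destination terminal 1196.39 + brokerage 515.79 + delivery 1872.52 + duty 62117.85 = 65702.55
Landed cost = invoice 231878.58 + 65702.55 = 297581.13

Total landed cost: AUD 297581.13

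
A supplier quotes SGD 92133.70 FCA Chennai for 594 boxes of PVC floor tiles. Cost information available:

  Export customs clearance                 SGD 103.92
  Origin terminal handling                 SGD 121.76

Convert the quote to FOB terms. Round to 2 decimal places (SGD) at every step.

FOB price: SGD 92255.46

Not relevant to the conversion: export clearance — on the seller under both FCA and FOB; already in the FCA price and stays in the FOB price.
From FCA to FOB, the seller additionally bears: origin terminal.
FOB price = 92133.70 + 121.76 = 92255.46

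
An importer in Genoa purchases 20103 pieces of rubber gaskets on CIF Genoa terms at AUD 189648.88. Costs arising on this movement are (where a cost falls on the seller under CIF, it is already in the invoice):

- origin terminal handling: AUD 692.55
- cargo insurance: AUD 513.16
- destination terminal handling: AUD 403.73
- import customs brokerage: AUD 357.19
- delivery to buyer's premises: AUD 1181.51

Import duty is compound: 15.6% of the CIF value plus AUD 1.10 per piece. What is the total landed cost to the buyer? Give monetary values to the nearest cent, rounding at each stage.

Total landed cost: AUD 243289.84

CIF: the seller pays costs through ocean freight and marine insurance to the destination port.
Already in the invoice (seller's account under CIF): origin terminal, insurance — exclude.
The CIF price already equals the CIF value: 189648.88
Ad valorem component: 189648.88 × 15.6% = 29585.23
Specific component: 20103 × 1.10 = 22113.30
Import duty = 29585.23 + 22113.30 = 51698.53
Buyer bears: destination terminal 403.73 + brokerage 357.19 + delivery 1181.51 + duty 51698.53 = 53640.96
Landed cost = invoice 189648.88 + 53640.96 = 243289.84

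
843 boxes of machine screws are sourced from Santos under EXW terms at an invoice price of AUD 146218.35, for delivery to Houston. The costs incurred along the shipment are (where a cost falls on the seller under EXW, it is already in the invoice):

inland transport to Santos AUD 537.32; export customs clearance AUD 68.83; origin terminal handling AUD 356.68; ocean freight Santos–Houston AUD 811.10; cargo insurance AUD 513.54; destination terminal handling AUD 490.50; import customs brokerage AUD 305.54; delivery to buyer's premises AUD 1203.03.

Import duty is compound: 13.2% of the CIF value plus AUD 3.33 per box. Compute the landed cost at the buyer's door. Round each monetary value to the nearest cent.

Total landed cost: AUD 172914.85

EXW: the seller makes goods available at their premises; the buyer bears all onward costs.
CIF value = EXW price + inland to port + export clearance + origin terminal + freight + insurance = 146218.35 + 537.32 + 68.83 + 356.68 + 811.10 + 513.54 = 148505.82
Ad valorem component: 148505.82 × 13.2% = 19602.77
Specific component: 843 × 3.33 = 2807.19
Import duty = 19602.77 + 2807.19 = 22409.96
Buyer bears: inland to port 537.32 + export clearance 68.83 + origin terminal 356.68 + freight 811.10 + insurance 513.54 + destination terminal 490.50 + brokerage 305.54 + delivery 1203.03 + duty 22409.96 = 26696.50
Landed cost = invoice 146218.35 + 26696.50 = 172914.85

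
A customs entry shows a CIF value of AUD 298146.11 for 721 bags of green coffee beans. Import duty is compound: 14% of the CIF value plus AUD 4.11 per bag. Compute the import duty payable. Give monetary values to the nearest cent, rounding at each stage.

Import duty: AUD 44703.77

Ad valorem component: 298146.11 × 14% = 41740.46
Specific component: 721 × 4.11 = 2963.31
Import duty = 41740.46 + 2963.31 = 44703.77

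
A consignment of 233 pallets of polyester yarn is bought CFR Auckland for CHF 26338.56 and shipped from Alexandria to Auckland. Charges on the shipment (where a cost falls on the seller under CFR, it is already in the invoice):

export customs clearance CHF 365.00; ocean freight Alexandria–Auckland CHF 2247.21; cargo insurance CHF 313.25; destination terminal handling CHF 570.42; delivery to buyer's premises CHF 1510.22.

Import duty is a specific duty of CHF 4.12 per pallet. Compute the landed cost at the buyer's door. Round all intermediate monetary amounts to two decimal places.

Total landed cost: CHF 29692.41

CFR: the seller pays costs through ocean freight to the destination port, but not insurance.
Already in the invoice (seller's account under CFR): export clearance, freight — exclude.
CIF value = CFR price + insurance = 26338.56 + 313.25 = 26651.81
Import duty = 233 × 4.12 = 959.96
Buyer bears: insurance 313.25 + destination terminal 570.42 + delivery 1510.22 + duty 959.96 = 3353.85
Landed cost = invoice 26338.56 + 3353.85 = 29692.41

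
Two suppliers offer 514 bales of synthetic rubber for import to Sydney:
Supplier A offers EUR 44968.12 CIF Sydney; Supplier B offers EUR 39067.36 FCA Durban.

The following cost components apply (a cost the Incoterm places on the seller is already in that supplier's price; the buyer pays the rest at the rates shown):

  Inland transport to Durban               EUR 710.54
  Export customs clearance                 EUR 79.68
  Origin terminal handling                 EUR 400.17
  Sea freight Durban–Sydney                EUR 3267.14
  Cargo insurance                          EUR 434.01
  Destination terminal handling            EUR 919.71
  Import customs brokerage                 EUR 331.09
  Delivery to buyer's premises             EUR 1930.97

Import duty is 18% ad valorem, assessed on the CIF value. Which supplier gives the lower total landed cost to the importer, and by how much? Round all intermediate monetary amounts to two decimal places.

Supplier A (CIF):
The CIF price already equals the CIF value: 44968.12
Import duty = 44968.12 × 18% = 8094.26
Buyer bears (A): 919.71 + 331.09 + 1930.97 = 3181.77
Landed cost (A) = invoice 44968.12 + 3181.77 + duty 8094.26 = 56244.15
Supplier B (FCA):
CIF value = FCA price + origin terminal + freight + insurance = 39067.36 + 400.17 + 3267.14 + 434.01 = 43168.68
Import duty = 43168.68 × 18% = 7770.36
Buyer bears (B): 400.17 + 3267.14 + 434.01 + 919.71 + 331.09 + 1930.97 = 7283.09
Landed cost (B) = invoice 39067.36 + 7283.09 + duty 7770.36 = 54120.81
Difference = |56244.15 − 54120.81| = 2123.34

Supplier B is cheaper by EUR 2123.34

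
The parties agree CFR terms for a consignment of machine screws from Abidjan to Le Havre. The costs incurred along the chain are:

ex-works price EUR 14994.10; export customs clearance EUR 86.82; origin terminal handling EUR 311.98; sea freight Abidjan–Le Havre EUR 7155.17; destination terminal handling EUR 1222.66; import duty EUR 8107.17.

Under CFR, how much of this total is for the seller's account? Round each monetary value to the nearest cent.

Seller's account: EUR 22548.07

CFR: the seller pays costs through ocean freight to the destination port, but not insurance.
Seller's account: goods 14994.10 + export clearance 86.82 + origin terminal 311.98 + freight 7155.17 = 22548.07
Buyer's account: destination terminal 1222.66 + duty 8107.17 = 9329.83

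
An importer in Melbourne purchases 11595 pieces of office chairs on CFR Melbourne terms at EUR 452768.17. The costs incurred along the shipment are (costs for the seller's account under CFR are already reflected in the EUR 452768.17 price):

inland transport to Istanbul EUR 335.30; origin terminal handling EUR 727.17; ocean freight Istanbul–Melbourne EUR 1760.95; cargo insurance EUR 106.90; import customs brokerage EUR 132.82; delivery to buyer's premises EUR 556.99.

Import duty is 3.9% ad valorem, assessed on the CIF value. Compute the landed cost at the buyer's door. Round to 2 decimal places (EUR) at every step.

Total landed cost: EUR 471227.01

CFR: the seller pays costs through ocean freight to the destination port, but not insurance.
Already in the invoice (seller's account under CFR): inland to port, origin terminal, freight — exclude.
CIF value = CFR price + insurance = 452768.17 + 106.90 = 452875.07
Import duty = 452875.07 × 3.9% = 17662.13
Buyer bears: insurance 106.90 + brokerage 132.82 + delivery 556.99 + duty 17662.13 = 18458.84
Landed cost = invoice 452768.17 + 18458.84 = 471227.01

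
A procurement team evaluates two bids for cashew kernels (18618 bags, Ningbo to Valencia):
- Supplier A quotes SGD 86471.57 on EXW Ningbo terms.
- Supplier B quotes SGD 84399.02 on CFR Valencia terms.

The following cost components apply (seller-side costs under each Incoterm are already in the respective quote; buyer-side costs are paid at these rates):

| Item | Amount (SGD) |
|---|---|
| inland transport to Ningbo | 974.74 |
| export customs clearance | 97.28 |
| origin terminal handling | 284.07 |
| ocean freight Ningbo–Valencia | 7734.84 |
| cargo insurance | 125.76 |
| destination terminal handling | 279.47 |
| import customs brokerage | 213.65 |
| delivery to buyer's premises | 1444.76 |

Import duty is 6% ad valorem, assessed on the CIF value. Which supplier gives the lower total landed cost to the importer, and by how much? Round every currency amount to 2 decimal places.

Supplier A (EXW):
CIF value = EXW price + inland to port + export clearance + origin terminal + freight + insurance = 86471.57 + 974.74 + 97.28 + 284.07 + 7734.84 + 125.76 = 95688.26
Import duty = 95688.26 × 6% = 5741.30
Buyer bears (A): 974.74 + 97.28 + 284.07 + 7734.84 + 125.76 + 279.47 + 213.65 + 1444.76 = 11154.57
Landed cost (A) = invoice 86471.57 + 11154.57 + duty 5741.30 = 103367.44
Supplier B (CFR):
CIF value = CFR price + insurance = 84399.02 + 125.76 = 84524.78
Import duty = 84524.78 × 6% = 5071.49
Buyer bears (B): 125.76 + 279.47 + 213.65 + 1444.76 = 2063.64
Landed cost (B) = invoice 84399.02 + 2063.64 + duty 5071.49 = 91534.15
Difference = |103367.44 − 91534.15| = 11833.29

Supplier B is cheaper by SGD 11833.29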